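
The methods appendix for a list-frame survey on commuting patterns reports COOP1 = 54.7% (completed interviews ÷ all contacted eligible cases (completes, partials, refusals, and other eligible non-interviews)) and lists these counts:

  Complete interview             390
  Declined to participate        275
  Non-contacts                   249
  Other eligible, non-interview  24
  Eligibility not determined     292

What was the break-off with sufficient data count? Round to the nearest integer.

24

COOP1 = 390 / D = 0.547
D = 390 / 0.547 = 713.0
Rest of base = 689
break-off with sufficient data = 713.0 − 689 ≈ 24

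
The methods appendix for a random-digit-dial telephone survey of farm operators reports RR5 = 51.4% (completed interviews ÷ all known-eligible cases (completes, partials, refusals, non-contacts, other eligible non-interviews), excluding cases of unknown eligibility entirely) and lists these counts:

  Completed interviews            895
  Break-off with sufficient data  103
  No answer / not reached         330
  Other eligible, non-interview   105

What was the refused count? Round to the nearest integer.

RR5 = 895 / D = 0.514
D = 895 / 0.514 = 1741.2
Remaining denominator categories sum to 1433
refused = 1741.2 − 1433 ≈ 308

308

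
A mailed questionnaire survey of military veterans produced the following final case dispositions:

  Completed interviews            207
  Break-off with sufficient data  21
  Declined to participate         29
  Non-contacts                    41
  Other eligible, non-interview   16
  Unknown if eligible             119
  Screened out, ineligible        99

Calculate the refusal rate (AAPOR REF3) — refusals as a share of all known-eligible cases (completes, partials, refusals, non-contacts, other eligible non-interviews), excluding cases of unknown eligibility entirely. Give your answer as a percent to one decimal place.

Top: 29
Denom: 207 + 21 + 29 + 41 + 16 = 314
REF3 = 29 / 314 = 0.0924

9.2%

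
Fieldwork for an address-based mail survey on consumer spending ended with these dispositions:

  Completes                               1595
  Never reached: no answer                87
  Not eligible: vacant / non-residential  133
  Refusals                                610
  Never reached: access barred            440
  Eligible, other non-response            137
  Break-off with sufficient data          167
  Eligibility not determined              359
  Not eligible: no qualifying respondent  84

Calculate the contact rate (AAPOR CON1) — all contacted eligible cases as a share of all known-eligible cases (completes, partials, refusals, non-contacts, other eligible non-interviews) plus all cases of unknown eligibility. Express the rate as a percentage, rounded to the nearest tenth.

Non-contacts = 87 + 440 = 527
Screened out, ineligible = 84 + 133 = 217
Numerator → 1595 + 167 + 610 + 137 = 2509
Denominator → 1595 + 167 + 610 + 527 + 137 + 359 = 3395
CON1 = 2509 / 3395 = 0.7390

73.9%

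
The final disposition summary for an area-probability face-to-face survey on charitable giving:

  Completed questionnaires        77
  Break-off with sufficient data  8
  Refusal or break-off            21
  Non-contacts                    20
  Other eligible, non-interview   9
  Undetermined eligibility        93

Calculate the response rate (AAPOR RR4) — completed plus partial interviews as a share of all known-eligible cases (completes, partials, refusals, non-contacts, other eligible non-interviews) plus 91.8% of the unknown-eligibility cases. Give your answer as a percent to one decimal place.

Num = 77 + 8 = 85
Known eligible = 77 + 8 + 21 + 20 + 9 = 135
Estimated eligible among unknowns = 0.9180 × 93 = 85.37
Base = 135 + 85.37 = 220.37
RR4 = 85 / 220.37 = 0.3857

38.6%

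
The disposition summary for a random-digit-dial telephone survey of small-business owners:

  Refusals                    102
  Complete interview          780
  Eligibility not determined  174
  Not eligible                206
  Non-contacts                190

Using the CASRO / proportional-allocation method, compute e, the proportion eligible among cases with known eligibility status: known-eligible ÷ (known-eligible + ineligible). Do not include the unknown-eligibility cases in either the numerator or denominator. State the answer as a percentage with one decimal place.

83.9%

Determined eligible: 780 + 102 + 190 = 1072
e = 1072 / (1072 + 206) = 1072 / 1278 = 0.8388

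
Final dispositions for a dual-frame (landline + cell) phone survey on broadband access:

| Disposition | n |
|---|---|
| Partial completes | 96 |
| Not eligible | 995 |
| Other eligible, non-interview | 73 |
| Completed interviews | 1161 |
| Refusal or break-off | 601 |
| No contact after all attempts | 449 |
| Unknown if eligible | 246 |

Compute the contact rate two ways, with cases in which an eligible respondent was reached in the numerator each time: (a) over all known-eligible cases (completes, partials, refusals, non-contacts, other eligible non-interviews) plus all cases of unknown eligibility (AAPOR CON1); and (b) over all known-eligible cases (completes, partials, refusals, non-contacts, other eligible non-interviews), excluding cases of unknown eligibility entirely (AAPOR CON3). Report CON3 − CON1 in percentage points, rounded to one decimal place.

Top → 1161 + 96 + 601 + 73 = 1931
Denom → 1161 + 96 + 601 + 449 + 73 + 246 = 2626
CON1 = 1931 / 2626 = 0.7353
Denom → 1161 + 96 + 601 + 449 + 73 = 2380
CON3 = 1931 / 2380 = 0.8113
Difference = 81.13 − 73.53 = 7.60 percentage points

7.6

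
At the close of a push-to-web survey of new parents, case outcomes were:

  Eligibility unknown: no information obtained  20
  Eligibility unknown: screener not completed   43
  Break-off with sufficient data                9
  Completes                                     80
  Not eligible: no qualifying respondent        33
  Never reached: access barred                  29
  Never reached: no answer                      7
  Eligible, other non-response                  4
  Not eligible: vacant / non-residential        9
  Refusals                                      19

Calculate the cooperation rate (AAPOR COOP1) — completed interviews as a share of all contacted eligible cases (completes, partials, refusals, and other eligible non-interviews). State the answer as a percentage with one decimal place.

71.4%

Never reached = 7 + 29 = 36
Unknown if eligible = 43 + 20 = 63
Ineligible = 33 + 9 = 42
Numerator = 80
Denom = 80 + 9 + 19 + 4 = 112
COOP1 = 80 / 112 = 0.7143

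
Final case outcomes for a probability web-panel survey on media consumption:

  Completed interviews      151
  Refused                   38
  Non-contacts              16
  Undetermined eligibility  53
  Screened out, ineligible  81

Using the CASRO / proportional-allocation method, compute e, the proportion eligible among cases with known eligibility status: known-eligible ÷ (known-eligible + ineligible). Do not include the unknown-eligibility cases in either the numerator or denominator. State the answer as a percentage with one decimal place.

71.7%

Eligible (known): 151 + 38 + 16 = 205
e = 205 / (205 + 81) = 205 / 286 = 0.7168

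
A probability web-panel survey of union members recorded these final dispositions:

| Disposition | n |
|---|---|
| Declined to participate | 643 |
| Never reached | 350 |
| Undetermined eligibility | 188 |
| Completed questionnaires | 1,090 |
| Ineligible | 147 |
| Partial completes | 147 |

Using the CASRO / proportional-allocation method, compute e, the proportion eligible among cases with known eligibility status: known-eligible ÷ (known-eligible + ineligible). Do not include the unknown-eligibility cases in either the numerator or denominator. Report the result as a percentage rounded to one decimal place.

93.8%

Known eligible = 1090 + 147 + 643 + 350 = 2230
e = 2230 / (2230 + 147) = 2230 / 2377 = 0.9382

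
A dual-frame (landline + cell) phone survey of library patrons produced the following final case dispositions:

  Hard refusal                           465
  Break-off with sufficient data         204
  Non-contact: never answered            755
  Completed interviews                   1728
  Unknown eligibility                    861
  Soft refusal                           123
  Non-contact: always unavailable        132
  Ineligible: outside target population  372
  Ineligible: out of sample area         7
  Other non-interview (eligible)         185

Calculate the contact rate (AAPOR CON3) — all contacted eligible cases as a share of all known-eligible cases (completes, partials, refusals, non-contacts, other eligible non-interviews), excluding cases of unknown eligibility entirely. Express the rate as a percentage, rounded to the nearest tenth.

Refusal or break-off = 465 + 123 = 588
No answer / not reached = 755 + 132 = 887
Ineligible = 372 + 7 = 379
Numerator = 1728 + 204 + 588 + 185 = 2705
Denom = 1728 + 204 + 588 + 887 + 185 = 3592
CON3 = 2705 / 3592 = 0.7531

75.3%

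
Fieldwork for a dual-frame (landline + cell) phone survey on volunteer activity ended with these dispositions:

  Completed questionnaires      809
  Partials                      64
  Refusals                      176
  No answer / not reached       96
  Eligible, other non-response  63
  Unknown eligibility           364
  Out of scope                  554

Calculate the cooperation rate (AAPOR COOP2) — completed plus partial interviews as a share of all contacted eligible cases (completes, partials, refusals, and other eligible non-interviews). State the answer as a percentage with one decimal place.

78.5%

Numerator: 809 + 64 = 873
Base: 809 + 64 + 176 + 63 = 1112
COOP2 = 873 / 1112 = 0.7851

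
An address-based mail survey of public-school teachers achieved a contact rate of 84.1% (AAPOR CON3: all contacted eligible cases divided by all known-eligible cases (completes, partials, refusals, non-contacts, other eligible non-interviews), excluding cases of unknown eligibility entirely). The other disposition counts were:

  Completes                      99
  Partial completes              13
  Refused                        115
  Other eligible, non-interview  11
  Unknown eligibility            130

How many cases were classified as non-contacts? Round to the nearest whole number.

Num → 99 + 13 + 115 + 11 = 238
CON3 = 238 / D = 0.841
D = 238 / 0.841 = 283.0
Remaining denominator categories sum to 238
non-contacts = 283.0 − 238 ≈ 45

45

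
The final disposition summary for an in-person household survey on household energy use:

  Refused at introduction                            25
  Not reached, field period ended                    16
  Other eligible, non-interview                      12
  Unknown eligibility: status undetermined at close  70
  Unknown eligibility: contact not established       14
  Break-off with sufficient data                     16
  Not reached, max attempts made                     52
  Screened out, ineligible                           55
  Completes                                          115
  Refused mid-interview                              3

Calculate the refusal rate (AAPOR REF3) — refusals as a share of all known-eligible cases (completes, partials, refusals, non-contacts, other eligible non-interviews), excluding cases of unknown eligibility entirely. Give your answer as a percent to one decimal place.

11.7%

Refusals = 25 + 3 = 28
Non-contacts = 16 + 52 = 68
Unknown eligibility = 14 + 70 = 84
Numerator: 28
Denom: 115 + 16 + 28 + 68 + 12 = 239
REF3 = 28 / 239 = 0.1172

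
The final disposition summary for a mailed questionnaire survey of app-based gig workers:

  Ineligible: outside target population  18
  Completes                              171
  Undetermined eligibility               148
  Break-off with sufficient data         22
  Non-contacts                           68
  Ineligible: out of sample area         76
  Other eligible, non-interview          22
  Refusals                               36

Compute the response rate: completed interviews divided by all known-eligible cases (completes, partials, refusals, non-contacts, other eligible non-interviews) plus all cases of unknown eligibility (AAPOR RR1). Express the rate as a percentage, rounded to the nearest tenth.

Ineligible = 18 + 76 = 94
Numerator: 171
Denom: 171 + 22 + 36 + 68 + 22 + 148 = 467
RR1 = 171 / 467 = 0.3662

36.6%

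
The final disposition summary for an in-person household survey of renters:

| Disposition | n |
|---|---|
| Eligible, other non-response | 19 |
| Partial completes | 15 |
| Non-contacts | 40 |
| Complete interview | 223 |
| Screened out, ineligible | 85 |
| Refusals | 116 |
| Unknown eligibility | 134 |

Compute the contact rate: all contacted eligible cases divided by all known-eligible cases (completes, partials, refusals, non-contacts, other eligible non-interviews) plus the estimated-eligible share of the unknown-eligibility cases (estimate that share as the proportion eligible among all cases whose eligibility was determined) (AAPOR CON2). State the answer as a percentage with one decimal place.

Numerator → 223 + 15 + 116 + 19 = 373
Known eligible → 223 + 15 + 116 + 40 + 19 = 413
e = 413 / (413 + 85) = 413 / 498 = 0.8293
Estimated eligible among unknowns → 0.8293 × 134 = 111.13
Denominator → 413 + 111.13 = 524.13
CON2 = 373 / 524.13 = 0.7117

71.2%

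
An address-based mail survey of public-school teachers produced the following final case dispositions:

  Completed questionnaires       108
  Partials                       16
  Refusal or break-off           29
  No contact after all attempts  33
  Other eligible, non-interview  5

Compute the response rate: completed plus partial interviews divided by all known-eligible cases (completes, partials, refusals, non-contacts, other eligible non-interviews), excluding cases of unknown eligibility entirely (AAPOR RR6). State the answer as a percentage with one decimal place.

Num → 108 + 16 = 124
Denom → 108 + 16 + 29 + 33 + 5 = 191
RR6 = 124 / 191 = 0.6492

64.9%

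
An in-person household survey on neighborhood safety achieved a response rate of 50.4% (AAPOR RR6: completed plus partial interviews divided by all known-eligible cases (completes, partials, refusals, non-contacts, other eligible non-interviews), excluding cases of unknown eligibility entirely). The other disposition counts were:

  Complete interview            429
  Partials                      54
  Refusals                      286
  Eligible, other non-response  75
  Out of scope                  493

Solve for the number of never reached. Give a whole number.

Num = 429 + 54 = 483
RR6 = 483 / D = 0.504
D = 483 / 0.504 = 958.3
Rest of base = 844
never reached = 958.3 − 844 ≈ 114

114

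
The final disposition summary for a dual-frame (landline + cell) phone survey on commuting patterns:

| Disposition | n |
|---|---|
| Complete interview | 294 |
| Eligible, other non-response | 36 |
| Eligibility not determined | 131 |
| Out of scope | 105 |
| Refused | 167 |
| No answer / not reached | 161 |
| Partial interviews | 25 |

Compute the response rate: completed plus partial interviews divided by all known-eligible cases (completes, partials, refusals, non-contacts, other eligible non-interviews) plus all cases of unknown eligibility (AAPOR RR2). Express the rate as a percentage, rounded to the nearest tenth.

Num: 294 + 25 = 319
Denominator: 294 + 25 + 167 + 161 + 36 + 131 = 814
RR2 = 319 / 814 = 0.3919

39.2%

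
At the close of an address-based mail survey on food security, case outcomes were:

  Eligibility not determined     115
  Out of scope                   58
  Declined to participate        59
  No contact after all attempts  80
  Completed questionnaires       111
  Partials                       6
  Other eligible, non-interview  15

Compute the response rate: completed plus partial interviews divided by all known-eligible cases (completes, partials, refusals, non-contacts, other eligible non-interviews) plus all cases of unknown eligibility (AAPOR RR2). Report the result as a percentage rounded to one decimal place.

30.3%

Numerator: 111 + 6 = 117
Denom: 111 + 6 + 59 + 80 + 15 + 115 = 386
RR2 = 117 / 386 = 0.3031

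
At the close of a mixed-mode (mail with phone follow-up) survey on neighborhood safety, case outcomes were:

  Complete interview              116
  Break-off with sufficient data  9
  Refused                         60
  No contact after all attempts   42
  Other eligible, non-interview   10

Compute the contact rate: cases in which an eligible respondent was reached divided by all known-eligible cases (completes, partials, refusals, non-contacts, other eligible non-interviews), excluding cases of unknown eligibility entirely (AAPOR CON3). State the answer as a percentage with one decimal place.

Top = 116 + 9 + 60 + 10 = 195
Base = 116 + 9 + 60 + 42 + 10 = 237
CON3 = 195 / 237 = 0.8228

82.3%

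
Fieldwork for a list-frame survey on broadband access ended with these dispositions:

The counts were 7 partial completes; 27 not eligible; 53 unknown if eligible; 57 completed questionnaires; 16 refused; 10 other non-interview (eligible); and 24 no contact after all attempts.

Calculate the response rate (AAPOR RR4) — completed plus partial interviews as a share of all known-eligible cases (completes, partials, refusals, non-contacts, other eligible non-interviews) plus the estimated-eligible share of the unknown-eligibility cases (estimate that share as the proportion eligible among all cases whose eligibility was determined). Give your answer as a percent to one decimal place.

Numerator → 57 + 7 = 64
Eligible (known) → 57 + 7 + 16 + 24 + 10 = 114
e = 114 / (114 + 27) = 114 / 141 = 0.8085
Estimated eligible among unknowns → 0.8085 × 53 = 42.85
Denominator → 114 + 42.85 = 156.85
RR4 = 64 / 156.85 = 0.4080

40.8%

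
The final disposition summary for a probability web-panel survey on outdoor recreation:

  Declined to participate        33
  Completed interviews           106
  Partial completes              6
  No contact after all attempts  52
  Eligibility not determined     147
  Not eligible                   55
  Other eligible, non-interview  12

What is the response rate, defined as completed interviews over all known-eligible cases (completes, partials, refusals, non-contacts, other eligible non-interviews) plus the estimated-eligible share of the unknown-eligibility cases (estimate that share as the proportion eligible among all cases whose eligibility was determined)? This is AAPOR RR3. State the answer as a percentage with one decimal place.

32.6%

Top: 106
Known eligible: 106 + 6 + 33 + 52 + 12 = 209
e = 209 / (209 + 55) = 209 / 264 = 0.7917
Estimated eligible among unknowns: 0.7917 × 147 = 116.38
Denom: 209 + 116.38 = 325.38
RR3 = 106 / 325.38 = 0.3258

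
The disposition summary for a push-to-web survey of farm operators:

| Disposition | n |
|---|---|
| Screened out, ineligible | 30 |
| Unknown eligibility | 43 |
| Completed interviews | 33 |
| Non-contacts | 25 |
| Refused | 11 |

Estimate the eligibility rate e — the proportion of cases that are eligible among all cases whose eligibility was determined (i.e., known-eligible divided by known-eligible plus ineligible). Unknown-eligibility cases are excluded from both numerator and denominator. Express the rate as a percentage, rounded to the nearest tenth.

Determined eligible = 33 + 11 + 25 = 69
e = 69 / (69 + 30) = 69 / 99 = 0.6970

69.7%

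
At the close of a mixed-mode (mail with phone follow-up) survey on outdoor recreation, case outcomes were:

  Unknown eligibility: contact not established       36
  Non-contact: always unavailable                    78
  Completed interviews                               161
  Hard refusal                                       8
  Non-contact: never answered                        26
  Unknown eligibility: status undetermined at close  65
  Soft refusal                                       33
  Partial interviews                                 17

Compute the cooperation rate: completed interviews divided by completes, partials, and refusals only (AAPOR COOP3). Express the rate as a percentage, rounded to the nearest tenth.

Declined to participate = 8 + 33 = 41
No answer / not reached = 26 + 78 = 104
Unknown eligibility = 36 + 65 = 101
Top = 161
Denominator = 161 + 17 + 41 = 219
COOP3 = 161 / 219 = 0.7352

73.5%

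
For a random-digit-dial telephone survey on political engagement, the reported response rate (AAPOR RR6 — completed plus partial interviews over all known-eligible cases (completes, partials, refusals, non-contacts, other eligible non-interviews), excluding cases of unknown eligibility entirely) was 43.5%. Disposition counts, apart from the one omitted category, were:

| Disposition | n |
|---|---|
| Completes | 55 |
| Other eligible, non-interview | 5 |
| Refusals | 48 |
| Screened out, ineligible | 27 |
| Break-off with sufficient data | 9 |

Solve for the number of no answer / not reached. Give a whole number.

Numerator → 55 + 9 = 64
RR6 = 64 / D = 0.435
D = 64 / 0.435 = 147.1
Rest of base = 117
no answer / not reached = 147.1 − 117 ≈ 30

30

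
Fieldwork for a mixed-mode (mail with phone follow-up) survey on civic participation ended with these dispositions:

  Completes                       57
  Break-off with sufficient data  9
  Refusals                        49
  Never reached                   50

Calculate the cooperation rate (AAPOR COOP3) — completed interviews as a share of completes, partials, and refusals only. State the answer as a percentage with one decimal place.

Top = 57
Base = 57 + 9 + 49 = 115
COOP3 = 57 / 115 = 0.4957

49.6%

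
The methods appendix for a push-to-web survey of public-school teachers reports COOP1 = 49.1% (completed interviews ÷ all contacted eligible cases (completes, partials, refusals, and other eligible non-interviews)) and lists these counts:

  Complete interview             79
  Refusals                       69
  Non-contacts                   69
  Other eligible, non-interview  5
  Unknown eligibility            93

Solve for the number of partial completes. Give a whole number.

COOP1 = 79 / D = 0.491
D = 79 / 0.491 = 160.9
Remaining denominator categories sum to 153
partial completes = 160.9 − 153 ≈ 8

8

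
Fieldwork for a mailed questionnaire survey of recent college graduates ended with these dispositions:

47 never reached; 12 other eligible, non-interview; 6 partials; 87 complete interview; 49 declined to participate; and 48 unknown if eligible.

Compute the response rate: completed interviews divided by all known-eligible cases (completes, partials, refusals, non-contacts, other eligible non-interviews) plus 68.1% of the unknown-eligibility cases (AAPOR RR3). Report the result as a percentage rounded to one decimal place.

Numerator = 87
Known eligible = 87 + 6 + 49 + 47 + 12 = 201
Eligible share of unknowns = 0.6810 × 48 = 32.69
Base = 201 + 32.69 = 233.69
RR3 = 87 / 233.69 = 0.3723

37.2%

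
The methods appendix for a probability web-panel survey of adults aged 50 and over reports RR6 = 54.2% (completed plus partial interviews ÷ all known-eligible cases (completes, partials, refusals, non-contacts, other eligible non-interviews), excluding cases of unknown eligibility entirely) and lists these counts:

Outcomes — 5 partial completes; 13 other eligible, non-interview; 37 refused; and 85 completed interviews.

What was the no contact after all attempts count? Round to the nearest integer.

Num → 85 + 5 = 90
RR6 = 90 / D = 0.542
D = 90 / 0.542 = 166.1
Rest of base = 140
no contact after all attempts = 166.1 − 140 ≈ 26

26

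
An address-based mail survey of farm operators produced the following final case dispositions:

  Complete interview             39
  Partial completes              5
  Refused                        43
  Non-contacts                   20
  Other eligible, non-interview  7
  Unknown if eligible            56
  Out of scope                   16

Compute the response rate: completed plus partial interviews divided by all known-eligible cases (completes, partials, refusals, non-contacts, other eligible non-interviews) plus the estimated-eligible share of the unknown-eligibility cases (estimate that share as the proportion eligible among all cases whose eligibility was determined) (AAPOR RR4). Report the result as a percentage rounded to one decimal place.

Numerator → 39 + 5 = 44
Known eligible → 39 + 5 + 43 + 20 + 7 = 114
e = 114 / (114 + 16) = 114 / 130 = 0.8769
Eligible share of unknowns → 0.8769 × 56 = 49.11
Base → 114 + 49.11 = 163.11
RR4 = 44 / 163.11 = 0.2698

27.0%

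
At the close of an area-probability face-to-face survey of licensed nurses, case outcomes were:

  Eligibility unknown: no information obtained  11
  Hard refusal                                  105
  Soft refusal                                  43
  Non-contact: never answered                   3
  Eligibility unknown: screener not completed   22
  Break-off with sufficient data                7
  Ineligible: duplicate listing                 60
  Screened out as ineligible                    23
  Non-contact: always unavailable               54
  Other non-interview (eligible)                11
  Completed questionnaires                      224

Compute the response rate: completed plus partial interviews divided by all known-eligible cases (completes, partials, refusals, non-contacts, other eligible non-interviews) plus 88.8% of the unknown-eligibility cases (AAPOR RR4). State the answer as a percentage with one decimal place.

48.5%

Refused = 105 + 43 = 148
Never reached = 3 + 54 = 57
Unknown eligibility = 22 + 11 = 33
Out of scope = 23 + 60 = 83
Num: 224 + 7 = 231
Known eligible: 224 + 7 + 148 + 57 + 11 = 447
e × U: 0.8880 × 33 = 29.30
Denominator: 447 + 29.30 = 476.30
RR4 = 231 / 476.30 = 0.4850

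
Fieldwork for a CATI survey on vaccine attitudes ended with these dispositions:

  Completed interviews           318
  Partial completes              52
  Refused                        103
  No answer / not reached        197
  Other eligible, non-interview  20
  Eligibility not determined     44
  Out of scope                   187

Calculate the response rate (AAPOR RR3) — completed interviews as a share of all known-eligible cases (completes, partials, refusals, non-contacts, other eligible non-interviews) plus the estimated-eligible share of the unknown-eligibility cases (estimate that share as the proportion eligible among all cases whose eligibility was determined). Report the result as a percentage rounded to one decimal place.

Numerator = 318
Eligible (known) = 318 + 52 + 103 + 197 + 20 = 690
e = 690 / (690 + 187) = 690 / 877 = 0.7868
e × U = 0.7868 × 44 = 34.62
Denominator = 690 + 34.62 = 724.62
RR3 = 318 / 724.62 = 0.4389

43.9%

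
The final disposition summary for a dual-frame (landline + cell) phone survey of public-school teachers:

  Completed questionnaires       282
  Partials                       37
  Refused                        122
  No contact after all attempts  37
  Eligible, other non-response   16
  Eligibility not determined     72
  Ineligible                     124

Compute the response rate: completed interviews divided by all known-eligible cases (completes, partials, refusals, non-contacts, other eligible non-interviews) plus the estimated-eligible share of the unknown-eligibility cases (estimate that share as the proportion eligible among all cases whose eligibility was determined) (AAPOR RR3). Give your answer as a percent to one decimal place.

Num = 282
Determined eligible = 282 + 37 + 122 + 37 + 16 = 494
e = 494 / (494 + 124) = 494 / 618 = 0.7994
Estimated eligible among unknowns = 0.7994 × 72 = 57.56
Denom = 494 + 57.56 = 551.56
RR3 = 282 / 551.56 = 0.5113

51.1%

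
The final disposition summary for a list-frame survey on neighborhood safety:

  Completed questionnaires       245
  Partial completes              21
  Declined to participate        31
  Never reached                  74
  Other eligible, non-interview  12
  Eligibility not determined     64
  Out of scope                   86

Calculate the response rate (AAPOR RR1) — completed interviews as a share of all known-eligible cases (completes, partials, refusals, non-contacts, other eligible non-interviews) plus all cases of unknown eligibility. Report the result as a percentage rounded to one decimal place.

54.8%

Top: 245
Denom: 245 + 21 + 31 + 74 + 12 + 64 = 447
RR1 = 245 / 447 = 0.5481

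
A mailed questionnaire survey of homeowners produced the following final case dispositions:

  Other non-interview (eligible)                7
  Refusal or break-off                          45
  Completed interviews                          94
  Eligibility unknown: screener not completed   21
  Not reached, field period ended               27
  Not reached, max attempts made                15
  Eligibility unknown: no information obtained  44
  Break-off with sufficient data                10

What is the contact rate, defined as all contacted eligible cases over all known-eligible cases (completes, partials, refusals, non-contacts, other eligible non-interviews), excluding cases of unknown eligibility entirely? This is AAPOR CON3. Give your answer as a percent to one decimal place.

No answer / not reached = 27 + 15 = 42
Unknown eligibility = 21 + 44 = 65
Num → 94 + 10 + 45 + 7 = 156
Denominator → 94 + 10 + 45 + 42 + 7 = 198
CON3 = 156 / 198 = 0.7879

78.8%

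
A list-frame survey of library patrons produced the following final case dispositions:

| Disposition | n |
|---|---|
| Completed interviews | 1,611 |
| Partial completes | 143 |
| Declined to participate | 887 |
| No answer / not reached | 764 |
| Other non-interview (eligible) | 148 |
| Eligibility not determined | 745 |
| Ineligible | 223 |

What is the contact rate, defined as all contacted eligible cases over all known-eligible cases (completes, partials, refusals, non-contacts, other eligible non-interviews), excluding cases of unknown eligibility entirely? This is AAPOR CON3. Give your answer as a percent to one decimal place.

78.5%

Num → 1611 + 143 + 887 + 148 = 2789
Base → 1611 + 143 + 887 + 764 + 148 = 3553
CON3 = 2789 / 3553 = 0.7850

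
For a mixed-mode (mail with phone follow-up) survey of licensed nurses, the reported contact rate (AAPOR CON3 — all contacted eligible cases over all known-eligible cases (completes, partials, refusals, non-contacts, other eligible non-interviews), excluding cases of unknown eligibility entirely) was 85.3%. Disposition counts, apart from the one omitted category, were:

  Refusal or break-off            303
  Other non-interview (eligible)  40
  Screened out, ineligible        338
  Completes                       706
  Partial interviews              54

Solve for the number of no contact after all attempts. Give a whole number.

190

Numerator = 706 + 54 + 303 + 40 = 1103
CON3 = 1103 / D = 0.853
D = 1103 / 0.853 = 1293.1
Rest of base = 1103
no contact after all attempts = 1293.1 − 1103 ≈ 190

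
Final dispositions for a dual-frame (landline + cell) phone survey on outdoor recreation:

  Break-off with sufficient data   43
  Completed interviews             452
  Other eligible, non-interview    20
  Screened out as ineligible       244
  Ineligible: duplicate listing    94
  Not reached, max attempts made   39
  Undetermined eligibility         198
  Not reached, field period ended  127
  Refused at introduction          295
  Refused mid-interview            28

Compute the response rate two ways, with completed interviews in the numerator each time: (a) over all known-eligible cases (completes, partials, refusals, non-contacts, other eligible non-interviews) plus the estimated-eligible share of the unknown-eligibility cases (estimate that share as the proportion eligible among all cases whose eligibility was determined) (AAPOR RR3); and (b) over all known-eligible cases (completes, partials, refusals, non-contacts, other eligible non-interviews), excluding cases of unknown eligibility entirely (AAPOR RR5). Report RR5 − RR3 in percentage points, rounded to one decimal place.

Refusals = 295 + 28 = 323
No answer / not reached = 127 + 39 = 166
Screened out, ineligible = 244 + 94 = 338
Top = 452
Determined eligible = 452 + 43 + 323 + 166 + 20 = 1004
e = 1004 / (1004 + 338) = 1004 / 1342 = 0.7481
e × U = 0.7481 × 198 = 148.12
Denom = 1004 + 148.12 = 1152.12
RR3 = 452 / 1152.12 = 0.3923
Denom = 452 + 43 + 323 + 166 + 20 = 1004
RR5 = 452 / 1004 = 0.4502
Difference = 45.02 − 39.23 = 5.79 percentage points

5.8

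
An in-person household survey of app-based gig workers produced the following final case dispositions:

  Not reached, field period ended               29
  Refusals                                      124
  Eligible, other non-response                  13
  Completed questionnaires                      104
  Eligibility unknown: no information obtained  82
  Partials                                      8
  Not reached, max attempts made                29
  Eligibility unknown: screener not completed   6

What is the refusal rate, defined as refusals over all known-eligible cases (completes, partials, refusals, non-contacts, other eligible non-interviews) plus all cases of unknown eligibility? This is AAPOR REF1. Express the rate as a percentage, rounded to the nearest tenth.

No answer / not reached = 29 + 29 = 58
Undetermined eligibility = 6 + 82 = 88
Num: 124
Base: 104 + 8 + 124 + 58 + 13 + 88 = 395
REF1 = 124 / 395 = 0.3139

31.4%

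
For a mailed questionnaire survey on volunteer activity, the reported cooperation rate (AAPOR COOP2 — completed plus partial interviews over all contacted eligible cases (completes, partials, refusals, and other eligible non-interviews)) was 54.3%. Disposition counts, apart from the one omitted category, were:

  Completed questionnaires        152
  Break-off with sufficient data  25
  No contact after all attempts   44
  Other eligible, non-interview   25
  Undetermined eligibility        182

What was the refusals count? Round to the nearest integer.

Num: 152 + 25 = 177
COOP2 = 177 / D = 0.543
D = 177 / 0.543 = 326.0
Rest of base = 202
refusals = 326.0 − 202 ≈ 124

124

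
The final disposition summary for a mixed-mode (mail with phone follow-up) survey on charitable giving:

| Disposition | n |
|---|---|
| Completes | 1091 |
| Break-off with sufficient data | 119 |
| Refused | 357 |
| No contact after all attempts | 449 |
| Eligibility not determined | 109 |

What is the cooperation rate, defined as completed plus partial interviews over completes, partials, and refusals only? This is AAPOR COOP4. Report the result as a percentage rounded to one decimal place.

Numerator: 1091 + 119 = 1210
Denom: 1091 + 119 + 357 = 1567
COOP4 = 1210 / 1567 = 0.7722

77.2%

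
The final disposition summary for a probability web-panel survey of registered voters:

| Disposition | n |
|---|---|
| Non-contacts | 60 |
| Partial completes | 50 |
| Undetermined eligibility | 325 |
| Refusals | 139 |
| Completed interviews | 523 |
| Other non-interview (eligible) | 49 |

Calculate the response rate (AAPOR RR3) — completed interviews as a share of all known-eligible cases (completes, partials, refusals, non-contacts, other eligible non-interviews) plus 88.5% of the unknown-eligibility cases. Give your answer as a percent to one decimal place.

Top = 523
Determined eligible = 523 + 50 + 139 + 60 + 49 = 821
Estimated eligible among unknowns = 0.8850 × 325 = 287.62
Denominator = 821 + 287.62 = 1108.62
RR3 = 523 / 1108.62 = 0.4718

47.2%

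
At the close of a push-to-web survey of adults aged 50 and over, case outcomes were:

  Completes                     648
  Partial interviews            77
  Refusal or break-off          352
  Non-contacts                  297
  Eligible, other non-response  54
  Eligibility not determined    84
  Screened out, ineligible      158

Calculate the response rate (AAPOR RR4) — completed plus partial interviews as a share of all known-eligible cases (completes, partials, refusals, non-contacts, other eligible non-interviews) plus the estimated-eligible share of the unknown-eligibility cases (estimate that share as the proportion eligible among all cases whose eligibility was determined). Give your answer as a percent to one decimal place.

48.2%

Num: 648 + 77 = 725
Eligible (known): 648 + 77 + 352 + 297 + 54 = 1428
e = 1428 / (1428 + 158) = 1428 / 1586 = 0.9004
e × U: 0.9004 × 84 = 75.63
Denominator: 1428 + 75.63 = 1503.63
RR4 = 725 / 1503.63 = 0.4822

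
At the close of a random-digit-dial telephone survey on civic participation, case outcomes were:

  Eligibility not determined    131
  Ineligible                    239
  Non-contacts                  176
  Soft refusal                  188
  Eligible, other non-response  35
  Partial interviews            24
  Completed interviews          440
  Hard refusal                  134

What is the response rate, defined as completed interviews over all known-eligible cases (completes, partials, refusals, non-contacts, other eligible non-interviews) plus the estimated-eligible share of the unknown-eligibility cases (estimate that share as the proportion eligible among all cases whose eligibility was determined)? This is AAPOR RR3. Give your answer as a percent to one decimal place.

Refusal or break-off = 134 + 188 = 322
Numerator → 440
Known eligible → 440 + 24 + 322 + 176 + 35 = 997
e = 997 / (997 + 239) = 997 / 1236 = 0.8066
e × U → 0.8066 × 131 = 105.66
Denom → 997 + 105.66 = 1102.66
RR3 = 440 / 1102.66 = 0.3990

39.9%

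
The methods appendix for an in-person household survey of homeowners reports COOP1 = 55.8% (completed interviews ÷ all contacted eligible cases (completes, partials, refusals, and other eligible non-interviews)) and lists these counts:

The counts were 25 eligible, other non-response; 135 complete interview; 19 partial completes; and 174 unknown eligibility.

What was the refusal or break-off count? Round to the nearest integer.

COOP1 = 135 / D = 0.558
D = 135 / 0.558 = 241.9
Remaining denominator categories sum to 179
refusal or break-off = 241.9 − 179 ≈ 63

63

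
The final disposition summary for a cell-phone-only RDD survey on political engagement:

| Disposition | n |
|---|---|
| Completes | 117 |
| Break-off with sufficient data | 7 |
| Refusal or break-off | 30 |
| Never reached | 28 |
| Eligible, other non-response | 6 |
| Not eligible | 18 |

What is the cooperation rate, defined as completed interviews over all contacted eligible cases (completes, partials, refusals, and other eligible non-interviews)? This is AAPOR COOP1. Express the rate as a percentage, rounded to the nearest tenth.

73.1%

Top: 117
Denom: 117 + 7 + 30 + 6 = 160
COOP1 = 117 / 160 = 0.7312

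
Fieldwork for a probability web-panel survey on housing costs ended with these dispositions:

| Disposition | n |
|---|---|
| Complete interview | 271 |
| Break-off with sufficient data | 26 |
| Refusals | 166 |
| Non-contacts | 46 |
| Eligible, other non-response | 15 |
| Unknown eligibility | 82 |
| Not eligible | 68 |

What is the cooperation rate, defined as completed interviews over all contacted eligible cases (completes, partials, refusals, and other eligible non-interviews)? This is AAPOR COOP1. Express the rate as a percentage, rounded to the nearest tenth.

Numerator → 271
Denominator → 271 + 26 + 166 + 15 = 478
COOP1 = 271 / 478 = 0.5669

56.7%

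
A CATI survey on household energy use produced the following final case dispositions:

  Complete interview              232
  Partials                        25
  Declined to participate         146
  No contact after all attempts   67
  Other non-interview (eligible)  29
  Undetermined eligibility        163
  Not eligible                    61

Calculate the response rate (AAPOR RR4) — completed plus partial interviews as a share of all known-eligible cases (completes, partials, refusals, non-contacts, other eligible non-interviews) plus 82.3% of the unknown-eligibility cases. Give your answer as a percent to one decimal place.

40.6%

Num = 232 + 25 = 257
Determined eligible = 232 + 25 + 146 + 67 + 29 = 499
Estimated eligible among unknowns = 0.8230 × 163 = 134.15
Denom = 499 + 134.15 = 633.15
RR4 = 257 / 633.15 = 0.4059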